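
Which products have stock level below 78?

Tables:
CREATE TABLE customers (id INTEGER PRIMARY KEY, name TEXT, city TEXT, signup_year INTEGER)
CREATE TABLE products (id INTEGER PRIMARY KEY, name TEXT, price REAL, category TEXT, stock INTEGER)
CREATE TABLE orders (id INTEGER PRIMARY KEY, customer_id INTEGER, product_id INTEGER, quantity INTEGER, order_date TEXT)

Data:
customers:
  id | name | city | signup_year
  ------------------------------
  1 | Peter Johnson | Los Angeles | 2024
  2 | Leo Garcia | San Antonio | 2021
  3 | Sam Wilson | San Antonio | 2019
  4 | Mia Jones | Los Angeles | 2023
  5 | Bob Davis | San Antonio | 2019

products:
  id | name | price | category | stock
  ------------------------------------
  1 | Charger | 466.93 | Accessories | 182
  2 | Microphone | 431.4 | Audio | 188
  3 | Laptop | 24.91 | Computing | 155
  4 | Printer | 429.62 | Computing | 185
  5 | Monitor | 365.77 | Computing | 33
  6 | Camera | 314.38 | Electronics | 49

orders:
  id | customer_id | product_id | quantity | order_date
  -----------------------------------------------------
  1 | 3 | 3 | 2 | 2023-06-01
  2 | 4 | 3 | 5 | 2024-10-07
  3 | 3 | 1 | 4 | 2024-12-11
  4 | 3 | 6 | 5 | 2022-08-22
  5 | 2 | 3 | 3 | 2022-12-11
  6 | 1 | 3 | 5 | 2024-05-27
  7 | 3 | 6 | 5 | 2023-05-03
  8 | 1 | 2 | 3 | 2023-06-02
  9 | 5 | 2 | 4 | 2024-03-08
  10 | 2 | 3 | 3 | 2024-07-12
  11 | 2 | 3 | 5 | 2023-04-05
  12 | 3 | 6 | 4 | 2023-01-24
SELECT name, stock FROM products WHERE stock < 78

Execution result:
name | stock
Monitor | 33
Camera | 49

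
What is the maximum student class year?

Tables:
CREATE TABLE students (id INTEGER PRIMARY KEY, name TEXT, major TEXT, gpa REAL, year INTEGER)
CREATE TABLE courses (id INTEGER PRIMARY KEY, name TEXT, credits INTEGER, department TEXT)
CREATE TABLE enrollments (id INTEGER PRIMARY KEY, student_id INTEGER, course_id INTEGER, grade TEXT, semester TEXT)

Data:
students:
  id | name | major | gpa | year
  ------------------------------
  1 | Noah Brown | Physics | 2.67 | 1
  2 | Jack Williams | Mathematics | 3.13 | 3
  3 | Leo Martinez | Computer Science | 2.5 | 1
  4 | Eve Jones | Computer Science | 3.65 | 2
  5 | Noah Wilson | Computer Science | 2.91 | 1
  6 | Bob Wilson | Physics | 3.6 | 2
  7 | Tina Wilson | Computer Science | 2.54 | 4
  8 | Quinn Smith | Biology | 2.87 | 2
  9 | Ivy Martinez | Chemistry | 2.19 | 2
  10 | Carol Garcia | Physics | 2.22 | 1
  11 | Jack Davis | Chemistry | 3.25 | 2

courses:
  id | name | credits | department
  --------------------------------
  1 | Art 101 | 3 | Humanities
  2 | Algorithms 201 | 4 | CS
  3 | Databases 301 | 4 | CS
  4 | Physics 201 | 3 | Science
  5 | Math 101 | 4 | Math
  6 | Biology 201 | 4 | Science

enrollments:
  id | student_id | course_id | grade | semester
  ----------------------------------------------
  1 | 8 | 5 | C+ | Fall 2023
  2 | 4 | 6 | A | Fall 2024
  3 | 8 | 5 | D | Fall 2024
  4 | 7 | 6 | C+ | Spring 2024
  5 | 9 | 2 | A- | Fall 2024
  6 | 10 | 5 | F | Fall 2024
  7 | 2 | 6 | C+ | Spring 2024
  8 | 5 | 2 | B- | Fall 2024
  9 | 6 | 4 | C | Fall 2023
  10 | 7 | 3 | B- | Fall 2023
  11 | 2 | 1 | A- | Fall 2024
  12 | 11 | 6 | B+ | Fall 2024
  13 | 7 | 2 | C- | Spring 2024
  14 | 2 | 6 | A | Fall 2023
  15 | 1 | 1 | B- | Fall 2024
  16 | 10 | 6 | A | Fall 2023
SELECT MAX(year) FROM students

Execution result:
4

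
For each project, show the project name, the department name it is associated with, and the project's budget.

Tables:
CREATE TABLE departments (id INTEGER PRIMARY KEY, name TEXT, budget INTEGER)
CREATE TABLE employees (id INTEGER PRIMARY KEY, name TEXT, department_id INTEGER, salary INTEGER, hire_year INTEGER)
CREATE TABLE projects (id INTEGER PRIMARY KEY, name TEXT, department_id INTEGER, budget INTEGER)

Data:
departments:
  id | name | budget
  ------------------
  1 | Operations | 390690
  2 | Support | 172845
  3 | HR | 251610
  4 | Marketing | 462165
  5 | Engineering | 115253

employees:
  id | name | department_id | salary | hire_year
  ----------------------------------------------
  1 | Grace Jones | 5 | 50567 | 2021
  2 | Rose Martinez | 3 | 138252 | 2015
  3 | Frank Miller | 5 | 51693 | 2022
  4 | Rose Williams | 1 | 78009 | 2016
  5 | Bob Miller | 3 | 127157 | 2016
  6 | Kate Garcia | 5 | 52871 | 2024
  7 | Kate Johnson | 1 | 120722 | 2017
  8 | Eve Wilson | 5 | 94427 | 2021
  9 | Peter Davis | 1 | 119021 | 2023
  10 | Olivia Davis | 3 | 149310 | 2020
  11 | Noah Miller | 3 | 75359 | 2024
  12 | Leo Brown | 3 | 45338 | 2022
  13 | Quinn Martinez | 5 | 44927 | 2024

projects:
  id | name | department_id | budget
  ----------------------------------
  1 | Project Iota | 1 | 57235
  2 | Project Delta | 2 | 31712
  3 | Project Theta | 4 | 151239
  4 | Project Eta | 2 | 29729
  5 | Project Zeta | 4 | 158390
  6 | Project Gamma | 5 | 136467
SELECT c.name, p.name AS department, c.budget FROM projects c JOIN departments p ON c.department_id = p.id

Execution result:
name | department | budget
Project Iota | Operations | 57235
Project Delta | Support | 31712
Project Theta | Marketing | 151239
Project Eta | Support | 29729
Project Zeta | Marketing | 158390
Project Gamma | Engineering | 136467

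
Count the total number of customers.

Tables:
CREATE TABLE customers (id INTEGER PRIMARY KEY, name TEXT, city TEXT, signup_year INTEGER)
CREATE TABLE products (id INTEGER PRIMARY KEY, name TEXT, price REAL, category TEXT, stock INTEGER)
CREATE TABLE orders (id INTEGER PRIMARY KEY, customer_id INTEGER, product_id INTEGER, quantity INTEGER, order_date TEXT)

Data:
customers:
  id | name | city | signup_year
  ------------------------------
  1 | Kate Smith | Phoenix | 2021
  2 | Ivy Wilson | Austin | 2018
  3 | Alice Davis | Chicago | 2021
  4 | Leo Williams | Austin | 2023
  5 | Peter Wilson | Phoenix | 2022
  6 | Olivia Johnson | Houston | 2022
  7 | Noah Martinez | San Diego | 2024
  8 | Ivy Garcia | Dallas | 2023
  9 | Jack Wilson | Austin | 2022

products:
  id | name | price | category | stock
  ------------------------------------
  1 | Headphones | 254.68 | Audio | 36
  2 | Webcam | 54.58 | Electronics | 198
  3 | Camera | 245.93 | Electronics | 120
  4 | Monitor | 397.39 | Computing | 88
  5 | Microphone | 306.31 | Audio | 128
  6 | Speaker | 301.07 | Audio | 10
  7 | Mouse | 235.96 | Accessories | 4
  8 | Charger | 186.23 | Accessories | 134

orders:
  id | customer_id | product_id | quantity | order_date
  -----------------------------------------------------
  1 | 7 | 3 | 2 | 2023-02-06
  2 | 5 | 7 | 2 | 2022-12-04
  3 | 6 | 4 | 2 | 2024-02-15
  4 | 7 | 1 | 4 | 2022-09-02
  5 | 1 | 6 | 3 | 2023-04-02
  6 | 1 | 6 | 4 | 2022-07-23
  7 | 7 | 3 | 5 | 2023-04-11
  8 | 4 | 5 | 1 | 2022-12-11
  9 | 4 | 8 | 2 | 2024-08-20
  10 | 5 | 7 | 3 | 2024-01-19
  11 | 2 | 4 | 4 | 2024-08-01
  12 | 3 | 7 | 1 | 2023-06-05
SELECT COUNT(*) FROM customers

Execution result:
9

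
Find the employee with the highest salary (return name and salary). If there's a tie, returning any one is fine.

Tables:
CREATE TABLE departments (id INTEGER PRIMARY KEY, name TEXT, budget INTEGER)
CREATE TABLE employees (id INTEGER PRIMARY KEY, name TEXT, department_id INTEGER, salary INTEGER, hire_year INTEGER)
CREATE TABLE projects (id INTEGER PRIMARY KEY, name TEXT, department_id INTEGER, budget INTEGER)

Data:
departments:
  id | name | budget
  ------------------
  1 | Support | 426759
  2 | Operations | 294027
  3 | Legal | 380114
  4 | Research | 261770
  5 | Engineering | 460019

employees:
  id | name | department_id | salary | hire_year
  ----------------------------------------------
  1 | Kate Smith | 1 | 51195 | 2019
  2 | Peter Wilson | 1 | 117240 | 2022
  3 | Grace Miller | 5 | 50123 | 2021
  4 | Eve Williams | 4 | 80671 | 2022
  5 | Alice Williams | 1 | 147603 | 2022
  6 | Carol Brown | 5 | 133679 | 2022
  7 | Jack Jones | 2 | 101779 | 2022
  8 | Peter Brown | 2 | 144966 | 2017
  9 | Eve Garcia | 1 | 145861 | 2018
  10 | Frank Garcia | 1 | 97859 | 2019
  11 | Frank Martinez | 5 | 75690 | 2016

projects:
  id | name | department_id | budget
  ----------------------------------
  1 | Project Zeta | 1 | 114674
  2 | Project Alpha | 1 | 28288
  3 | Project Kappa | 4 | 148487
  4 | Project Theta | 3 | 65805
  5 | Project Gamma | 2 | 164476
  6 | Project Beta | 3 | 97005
SELECT name, salary FROM employees ORDER BY salary DESC LIMIT 1

Execution result:
name | salary
Alice Williams | 147603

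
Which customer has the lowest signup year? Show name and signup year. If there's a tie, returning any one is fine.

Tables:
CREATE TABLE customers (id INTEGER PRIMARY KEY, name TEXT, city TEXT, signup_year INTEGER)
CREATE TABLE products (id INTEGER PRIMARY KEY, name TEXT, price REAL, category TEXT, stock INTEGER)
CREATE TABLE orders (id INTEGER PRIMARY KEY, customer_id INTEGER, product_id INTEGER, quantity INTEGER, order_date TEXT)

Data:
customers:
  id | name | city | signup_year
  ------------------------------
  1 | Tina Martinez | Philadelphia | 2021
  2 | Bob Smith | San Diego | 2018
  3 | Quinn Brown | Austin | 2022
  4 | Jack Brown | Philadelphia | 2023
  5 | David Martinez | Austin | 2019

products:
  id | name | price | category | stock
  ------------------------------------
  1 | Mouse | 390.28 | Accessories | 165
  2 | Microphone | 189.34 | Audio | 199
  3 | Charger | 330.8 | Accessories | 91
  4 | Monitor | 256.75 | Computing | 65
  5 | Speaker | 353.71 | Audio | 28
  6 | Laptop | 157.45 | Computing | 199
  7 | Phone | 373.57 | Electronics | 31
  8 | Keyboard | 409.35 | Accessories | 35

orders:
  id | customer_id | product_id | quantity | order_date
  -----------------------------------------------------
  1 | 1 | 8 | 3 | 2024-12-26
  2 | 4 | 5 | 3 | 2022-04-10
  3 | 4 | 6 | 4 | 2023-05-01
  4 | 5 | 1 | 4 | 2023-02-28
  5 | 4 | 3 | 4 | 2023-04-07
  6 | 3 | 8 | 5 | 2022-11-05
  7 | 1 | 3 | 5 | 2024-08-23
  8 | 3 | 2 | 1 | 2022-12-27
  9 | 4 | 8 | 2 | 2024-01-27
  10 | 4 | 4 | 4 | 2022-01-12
SELECT name, signup_year FROM customers ORDER BY signup_year ASC LIMIT 1

Execution result:
name | signup_year
Bob Smith | 2018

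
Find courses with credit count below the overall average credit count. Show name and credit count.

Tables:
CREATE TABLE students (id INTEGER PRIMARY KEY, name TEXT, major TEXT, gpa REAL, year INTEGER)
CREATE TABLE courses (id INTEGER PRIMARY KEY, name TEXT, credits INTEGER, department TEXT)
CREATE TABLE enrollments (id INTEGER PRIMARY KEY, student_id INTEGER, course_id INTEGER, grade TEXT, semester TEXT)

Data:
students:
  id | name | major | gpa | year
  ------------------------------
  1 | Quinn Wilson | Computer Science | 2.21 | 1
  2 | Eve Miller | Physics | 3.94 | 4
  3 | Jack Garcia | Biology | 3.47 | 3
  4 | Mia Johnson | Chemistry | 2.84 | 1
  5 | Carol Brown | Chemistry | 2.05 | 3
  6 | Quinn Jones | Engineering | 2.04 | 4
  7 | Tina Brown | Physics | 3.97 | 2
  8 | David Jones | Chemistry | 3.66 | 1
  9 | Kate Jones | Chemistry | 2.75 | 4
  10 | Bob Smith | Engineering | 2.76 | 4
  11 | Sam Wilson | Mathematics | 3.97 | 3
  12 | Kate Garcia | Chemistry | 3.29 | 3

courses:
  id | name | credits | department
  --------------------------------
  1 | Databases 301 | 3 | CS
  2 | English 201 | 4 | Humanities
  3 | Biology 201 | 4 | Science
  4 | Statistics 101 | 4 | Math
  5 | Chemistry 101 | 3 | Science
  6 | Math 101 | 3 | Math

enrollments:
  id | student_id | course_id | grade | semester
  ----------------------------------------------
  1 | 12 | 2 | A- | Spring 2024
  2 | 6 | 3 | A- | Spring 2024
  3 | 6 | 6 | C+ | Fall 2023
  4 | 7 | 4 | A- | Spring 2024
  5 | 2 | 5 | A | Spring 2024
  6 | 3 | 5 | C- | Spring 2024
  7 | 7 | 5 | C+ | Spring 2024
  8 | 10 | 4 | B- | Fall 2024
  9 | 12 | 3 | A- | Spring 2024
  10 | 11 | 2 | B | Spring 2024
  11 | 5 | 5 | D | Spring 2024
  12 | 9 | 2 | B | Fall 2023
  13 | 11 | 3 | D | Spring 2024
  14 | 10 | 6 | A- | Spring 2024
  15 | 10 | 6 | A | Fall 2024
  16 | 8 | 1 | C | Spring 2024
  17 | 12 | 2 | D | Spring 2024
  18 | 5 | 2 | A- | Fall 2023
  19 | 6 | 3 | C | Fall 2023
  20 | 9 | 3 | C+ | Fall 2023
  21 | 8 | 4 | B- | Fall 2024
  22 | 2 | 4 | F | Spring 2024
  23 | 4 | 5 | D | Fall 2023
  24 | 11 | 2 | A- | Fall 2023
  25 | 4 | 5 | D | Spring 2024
SELECT name, credits FROM courses WHERE credits < (SELECT AVG(credits) FROM courses)

Execution result:
name | credits
Databases 301 | 3
Chemistry 101 | 3
Math 101 | 3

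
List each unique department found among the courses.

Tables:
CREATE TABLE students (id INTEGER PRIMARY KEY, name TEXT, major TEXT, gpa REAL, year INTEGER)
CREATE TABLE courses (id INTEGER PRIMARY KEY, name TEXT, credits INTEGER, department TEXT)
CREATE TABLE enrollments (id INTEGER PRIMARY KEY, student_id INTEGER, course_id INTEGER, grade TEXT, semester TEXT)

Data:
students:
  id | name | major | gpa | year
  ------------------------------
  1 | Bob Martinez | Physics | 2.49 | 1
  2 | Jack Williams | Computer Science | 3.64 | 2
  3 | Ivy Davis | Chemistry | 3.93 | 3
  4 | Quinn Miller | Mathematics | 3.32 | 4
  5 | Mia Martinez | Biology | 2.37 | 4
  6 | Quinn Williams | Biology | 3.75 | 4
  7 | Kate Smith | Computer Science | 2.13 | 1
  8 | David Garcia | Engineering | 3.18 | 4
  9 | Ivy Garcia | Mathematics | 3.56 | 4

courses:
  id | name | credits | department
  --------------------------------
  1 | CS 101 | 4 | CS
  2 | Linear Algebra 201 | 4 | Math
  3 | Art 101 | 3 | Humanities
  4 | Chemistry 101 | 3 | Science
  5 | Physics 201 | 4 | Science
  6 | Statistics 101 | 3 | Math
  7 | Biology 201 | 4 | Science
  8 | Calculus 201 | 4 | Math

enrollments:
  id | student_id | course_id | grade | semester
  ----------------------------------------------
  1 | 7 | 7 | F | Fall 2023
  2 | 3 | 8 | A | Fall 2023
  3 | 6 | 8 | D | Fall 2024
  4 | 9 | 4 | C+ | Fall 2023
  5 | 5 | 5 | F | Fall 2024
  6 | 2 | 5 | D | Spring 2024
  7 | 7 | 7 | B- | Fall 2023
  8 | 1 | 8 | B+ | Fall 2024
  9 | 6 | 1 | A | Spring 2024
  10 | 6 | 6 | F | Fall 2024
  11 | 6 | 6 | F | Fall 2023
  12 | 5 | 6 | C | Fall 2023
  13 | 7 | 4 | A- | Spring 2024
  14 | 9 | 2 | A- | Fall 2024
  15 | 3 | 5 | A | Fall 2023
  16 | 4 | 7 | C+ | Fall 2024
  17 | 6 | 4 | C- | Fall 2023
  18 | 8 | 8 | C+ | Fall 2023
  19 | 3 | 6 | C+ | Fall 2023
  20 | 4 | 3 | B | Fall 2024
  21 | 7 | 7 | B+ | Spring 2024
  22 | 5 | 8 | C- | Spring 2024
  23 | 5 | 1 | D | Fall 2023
SELECT DISTINCT department FROM courses

Execution result:
department
CS
Math
Humanities
Science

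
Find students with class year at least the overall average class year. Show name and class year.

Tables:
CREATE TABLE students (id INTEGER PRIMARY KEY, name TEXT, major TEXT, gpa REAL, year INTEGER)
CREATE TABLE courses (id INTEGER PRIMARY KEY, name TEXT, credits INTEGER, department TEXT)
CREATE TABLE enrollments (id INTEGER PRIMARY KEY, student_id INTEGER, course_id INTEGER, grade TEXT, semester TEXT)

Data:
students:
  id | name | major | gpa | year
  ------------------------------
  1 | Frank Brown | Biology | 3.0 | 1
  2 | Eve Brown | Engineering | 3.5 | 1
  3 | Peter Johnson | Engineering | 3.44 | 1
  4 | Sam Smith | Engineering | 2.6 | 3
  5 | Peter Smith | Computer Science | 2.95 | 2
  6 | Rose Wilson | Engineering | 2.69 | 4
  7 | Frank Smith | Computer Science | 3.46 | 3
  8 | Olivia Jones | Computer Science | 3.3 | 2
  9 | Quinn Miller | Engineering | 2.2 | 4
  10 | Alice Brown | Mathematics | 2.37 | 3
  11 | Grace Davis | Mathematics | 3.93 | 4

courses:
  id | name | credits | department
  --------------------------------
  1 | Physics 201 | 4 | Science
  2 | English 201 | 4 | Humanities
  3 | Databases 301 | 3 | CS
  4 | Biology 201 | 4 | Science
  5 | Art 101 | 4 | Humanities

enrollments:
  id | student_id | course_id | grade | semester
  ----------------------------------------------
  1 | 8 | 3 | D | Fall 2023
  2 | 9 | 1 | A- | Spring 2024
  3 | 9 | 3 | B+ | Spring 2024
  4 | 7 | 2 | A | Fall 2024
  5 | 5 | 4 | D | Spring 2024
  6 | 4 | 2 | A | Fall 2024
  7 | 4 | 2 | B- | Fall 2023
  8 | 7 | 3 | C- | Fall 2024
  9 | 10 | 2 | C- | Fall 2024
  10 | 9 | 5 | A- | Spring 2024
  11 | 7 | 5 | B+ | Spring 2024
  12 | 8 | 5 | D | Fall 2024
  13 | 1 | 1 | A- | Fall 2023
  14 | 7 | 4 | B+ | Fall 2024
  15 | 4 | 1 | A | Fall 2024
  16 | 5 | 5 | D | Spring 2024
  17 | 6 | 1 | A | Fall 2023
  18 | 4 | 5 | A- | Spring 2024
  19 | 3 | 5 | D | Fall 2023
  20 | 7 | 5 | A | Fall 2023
SELECT name, year FROM students WHERE year >= (SELECT AVG(year) FROM students)

Execution result:
name | year
Sam Smith | 3
Rose Wilson | 4
Frank Smith | 3
Quinn Miller | 4
Alice Brown | 3
Grace Davis | 4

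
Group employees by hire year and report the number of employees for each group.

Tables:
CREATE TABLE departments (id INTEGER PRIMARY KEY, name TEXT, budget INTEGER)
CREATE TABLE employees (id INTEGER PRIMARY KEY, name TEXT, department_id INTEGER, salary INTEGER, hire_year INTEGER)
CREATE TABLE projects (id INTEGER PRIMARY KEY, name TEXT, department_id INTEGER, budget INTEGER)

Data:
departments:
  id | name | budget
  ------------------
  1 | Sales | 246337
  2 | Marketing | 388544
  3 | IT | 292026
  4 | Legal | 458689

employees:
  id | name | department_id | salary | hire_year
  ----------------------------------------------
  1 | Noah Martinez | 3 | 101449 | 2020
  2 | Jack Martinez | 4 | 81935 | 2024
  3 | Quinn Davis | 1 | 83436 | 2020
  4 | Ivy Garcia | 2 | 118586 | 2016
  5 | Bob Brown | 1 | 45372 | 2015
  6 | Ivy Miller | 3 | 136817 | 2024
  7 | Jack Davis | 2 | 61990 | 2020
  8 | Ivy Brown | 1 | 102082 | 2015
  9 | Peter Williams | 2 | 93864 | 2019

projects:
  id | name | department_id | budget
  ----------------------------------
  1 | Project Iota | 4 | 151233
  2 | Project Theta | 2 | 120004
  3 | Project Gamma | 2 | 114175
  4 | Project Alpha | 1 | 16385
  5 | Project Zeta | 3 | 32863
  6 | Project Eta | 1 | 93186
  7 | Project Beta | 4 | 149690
SELECT hire_year, COUNT(*) AS n FROM employees GROUP BY hire_year

Execution result:
hire_year | n
2015 | 2
2016 | 1
2019 | 1
2020 | 3
2024 | 2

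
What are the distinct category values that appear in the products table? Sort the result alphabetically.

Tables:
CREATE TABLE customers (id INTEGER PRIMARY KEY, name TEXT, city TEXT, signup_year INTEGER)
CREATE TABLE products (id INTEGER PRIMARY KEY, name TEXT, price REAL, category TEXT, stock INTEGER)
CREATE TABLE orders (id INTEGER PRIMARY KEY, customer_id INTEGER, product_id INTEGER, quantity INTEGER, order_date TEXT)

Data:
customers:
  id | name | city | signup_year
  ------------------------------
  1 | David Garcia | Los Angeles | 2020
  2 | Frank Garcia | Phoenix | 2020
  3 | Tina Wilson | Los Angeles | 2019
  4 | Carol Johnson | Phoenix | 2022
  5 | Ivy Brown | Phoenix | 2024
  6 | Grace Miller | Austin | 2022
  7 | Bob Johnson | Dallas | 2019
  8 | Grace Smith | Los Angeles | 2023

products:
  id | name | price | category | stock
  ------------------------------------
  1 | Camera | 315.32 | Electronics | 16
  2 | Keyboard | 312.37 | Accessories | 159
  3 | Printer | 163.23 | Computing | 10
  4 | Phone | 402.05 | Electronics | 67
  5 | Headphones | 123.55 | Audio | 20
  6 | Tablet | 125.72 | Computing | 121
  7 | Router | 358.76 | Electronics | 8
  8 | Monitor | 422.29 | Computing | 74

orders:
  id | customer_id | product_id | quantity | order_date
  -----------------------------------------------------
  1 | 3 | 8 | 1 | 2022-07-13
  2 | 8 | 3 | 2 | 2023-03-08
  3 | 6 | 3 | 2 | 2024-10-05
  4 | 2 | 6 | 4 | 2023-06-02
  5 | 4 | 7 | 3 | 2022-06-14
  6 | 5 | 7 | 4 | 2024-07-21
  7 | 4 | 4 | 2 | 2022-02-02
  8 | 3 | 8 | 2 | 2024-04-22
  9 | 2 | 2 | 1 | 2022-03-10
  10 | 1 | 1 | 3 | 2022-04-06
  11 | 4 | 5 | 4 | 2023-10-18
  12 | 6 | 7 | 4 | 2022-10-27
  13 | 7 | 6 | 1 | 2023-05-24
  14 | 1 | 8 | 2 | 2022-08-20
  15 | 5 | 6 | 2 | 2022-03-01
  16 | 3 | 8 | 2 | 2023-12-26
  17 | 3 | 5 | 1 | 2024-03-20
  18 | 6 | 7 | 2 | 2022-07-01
SELECT DISTINCT category FROM products ORDER BY category

Execution result:
category
Accessories
Audio
Computing
Electronics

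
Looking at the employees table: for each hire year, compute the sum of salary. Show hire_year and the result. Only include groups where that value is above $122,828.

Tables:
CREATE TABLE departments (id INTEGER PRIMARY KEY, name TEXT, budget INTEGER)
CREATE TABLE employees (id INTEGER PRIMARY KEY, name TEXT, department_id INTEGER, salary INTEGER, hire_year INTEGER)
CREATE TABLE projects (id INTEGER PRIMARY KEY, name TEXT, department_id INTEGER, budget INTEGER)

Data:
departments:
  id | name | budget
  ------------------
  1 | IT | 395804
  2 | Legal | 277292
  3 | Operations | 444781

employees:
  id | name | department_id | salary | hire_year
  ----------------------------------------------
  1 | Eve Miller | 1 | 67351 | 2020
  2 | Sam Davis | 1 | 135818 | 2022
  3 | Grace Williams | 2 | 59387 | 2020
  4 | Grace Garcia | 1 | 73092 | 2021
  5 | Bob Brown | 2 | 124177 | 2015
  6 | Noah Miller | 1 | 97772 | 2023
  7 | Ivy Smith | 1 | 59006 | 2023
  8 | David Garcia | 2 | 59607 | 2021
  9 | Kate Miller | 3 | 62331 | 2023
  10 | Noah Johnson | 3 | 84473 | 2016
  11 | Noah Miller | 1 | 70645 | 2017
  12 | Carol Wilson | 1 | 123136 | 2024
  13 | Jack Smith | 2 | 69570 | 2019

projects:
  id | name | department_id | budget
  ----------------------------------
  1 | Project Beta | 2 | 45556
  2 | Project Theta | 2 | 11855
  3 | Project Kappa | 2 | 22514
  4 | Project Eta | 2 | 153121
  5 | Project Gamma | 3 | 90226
SELECT hire_year, SUM(salary) AS sum_salary FROM employees GROUP BY hire_year HAVING SUM(salary) > 122828

Execution result:
hire_year | sum_salary
2015 | 124177
2020 | 126738
2021 | 132699
2022 | 135818
2023 | 219109
2024 | 123136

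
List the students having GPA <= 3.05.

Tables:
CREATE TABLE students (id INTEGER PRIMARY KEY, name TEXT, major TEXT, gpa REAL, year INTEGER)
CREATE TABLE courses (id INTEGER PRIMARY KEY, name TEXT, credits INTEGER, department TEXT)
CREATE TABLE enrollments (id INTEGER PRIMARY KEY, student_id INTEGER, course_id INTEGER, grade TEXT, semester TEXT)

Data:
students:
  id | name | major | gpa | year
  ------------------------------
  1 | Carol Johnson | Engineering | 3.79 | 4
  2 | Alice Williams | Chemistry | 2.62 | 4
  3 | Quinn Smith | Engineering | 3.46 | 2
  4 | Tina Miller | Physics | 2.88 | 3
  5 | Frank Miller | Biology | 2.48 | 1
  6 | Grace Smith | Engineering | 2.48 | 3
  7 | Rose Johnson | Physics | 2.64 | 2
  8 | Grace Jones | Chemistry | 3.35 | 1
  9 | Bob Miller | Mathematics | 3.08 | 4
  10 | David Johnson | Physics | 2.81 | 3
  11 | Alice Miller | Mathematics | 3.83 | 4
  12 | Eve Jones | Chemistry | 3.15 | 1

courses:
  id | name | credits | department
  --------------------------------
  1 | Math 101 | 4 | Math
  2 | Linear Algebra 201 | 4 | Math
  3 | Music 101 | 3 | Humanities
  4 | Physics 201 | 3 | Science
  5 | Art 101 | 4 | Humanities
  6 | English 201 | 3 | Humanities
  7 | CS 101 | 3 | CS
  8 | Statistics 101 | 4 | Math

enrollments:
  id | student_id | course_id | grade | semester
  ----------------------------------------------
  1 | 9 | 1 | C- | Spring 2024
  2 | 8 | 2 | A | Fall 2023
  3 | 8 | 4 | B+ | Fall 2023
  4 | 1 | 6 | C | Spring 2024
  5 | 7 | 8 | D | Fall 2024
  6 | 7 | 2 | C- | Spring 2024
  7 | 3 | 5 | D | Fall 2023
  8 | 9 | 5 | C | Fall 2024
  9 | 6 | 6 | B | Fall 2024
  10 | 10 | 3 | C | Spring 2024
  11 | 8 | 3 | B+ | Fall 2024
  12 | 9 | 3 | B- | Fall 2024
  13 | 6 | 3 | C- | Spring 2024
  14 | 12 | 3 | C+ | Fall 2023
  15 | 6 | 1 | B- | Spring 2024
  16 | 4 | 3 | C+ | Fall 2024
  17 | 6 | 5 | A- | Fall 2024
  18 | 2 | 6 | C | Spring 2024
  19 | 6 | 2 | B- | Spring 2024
SELECT name, gpa FROM students WHERE gpa <= 3.05

Execution result:
name | gpa
Alice Williams | 2.62
Tina Miller | 2.88
Frank Miller | 2.48
Grace Smith | 2.48
Rose Johnson | 2.64
David Johnson | 2.81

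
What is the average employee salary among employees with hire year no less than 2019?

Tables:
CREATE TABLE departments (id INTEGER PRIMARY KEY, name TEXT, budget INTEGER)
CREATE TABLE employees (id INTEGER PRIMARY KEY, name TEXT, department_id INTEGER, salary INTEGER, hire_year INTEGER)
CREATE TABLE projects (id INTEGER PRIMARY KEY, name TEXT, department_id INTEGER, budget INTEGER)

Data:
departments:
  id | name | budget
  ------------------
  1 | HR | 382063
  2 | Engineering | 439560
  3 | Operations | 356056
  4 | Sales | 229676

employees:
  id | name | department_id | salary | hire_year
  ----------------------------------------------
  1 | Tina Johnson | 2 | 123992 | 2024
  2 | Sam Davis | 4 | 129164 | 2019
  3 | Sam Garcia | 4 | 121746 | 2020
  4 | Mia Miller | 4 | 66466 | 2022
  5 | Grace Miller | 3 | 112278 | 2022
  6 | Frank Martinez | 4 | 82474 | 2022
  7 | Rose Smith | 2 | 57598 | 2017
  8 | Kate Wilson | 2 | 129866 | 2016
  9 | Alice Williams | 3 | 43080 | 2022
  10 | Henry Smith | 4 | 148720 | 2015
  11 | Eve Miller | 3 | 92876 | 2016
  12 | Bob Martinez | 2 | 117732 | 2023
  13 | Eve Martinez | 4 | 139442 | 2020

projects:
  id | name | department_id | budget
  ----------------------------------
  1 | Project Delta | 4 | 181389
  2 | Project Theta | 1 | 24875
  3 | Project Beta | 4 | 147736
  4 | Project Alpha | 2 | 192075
SELECT AVG(salary) FROM employees WHERE hire_year >= 2019

Execution result:
104041.56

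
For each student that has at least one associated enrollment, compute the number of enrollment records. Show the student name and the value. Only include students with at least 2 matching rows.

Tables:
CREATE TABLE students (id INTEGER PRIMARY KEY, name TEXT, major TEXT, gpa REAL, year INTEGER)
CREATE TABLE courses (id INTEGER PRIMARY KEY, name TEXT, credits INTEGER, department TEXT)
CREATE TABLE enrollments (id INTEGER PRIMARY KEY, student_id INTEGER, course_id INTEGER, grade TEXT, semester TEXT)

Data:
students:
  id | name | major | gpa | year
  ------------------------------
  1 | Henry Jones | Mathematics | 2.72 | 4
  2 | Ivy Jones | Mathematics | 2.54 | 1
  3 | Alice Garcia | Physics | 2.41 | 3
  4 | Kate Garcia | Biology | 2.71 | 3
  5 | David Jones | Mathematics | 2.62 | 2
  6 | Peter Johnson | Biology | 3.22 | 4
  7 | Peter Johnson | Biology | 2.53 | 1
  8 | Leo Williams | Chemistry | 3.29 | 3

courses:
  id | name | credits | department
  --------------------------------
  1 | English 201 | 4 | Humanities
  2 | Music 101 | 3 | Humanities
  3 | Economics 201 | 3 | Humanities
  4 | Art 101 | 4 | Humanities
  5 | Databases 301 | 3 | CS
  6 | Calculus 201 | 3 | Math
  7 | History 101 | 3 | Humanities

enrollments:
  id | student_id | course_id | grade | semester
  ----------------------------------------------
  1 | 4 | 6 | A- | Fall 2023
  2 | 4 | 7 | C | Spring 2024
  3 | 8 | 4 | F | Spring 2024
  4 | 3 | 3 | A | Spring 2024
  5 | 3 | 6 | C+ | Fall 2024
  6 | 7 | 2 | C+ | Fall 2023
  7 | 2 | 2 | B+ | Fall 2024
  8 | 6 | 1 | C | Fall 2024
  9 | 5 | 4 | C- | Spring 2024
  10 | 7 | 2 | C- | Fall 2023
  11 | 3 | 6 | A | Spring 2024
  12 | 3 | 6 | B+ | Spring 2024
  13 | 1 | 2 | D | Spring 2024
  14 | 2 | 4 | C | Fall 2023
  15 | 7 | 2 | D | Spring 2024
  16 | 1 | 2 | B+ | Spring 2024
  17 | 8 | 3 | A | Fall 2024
SELECT p.name, COUNT(*) AS n FROM enrollments c JOIN students p ON c.student_id = p.id GROUP BY p.id, p.name HAVING COUNT(*) >= 2

Execution result:
name | n
Henry Jones | 2
Ivy Jones | 2
Alice Garcia | 4
Kate Garcia | 2
Peter Johnson | 3
Leo Williams | 2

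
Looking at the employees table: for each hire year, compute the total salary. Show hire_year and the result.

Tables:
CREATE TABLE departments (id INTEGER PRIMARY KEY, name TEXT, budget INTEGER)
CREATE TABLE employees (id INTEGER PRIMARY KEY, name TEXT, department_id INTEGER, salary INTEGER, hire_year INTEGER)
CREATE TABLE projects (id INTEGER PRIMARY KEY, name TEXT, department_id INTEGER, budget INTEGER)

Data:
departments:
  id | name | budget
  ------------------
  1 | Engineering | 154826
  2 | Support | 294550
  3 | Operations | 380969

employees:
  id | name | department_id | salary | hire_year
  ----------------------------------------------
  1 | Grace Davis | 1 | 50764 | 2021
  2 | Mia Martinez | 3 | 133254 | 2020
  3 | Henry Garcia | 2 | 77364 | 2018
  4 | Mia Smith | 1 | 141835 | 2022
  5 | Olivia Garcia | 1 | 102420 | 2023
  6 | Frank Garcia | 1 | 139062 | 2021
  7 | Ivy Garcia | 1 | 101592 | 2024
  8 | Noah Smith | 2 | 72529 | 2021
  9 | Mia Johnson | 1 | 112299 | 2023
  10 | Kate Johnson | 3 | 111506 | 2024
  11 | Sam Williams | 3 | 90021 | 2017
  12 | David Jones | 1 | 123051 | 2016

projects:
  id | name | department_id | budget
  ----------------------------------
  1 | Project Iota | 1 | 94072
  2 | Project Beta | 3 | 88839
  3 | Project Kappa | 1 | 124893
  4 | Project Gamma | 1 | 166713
SELECT hire_year, SUM(salary) AS sum_salary FROM employees GROUP BY hire_year

Execution result:
hire_year | sum_salary
2016 | 123051
2017 | 90021
2018 | 77364
2020 | 133254
2021 | 262355
2022 | 141835
2023 | 214719
2024 | 213098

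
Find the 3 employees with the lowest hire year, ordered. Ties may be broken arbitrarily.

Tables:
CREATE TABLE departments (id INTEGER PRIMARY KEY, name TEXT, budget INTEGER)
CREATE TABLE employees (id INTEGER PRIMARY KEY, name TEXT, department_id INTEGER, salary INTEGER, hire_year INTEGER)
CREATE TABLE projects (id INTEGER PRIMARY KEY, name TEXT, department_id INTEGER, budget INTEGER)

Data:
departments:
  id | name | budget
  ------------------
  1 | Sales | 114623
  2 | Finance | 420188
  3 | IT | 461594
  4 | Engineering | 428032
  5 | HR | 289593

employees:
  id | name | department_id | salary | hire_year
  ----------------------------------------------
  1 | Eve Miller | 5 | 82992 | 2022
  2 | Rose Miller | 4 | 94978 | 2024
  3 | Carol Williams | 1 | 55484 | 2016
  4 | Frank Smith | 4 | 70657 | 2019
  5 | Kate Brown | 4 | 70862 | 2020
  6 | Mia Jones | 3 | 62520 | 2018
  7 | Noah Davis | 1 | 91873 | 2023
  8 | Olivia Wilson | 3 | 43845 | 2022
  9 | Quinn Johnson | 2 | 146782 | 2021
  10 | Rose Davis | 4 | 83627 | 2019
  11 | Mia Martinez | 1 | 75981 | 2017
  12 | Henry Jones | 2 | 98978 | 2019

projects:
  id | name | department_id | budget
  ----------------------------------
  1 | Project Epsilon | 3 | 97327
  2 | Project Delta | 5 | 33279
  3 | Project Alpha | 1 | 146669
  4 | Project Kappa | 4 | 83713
SELECT name, hire_year FROM employees ORDER BY hire_year ASC LIMIT 3

Execution result:
name | hire_year
Carol Williams | 2016
Mia Martinez | 2017
Mia Jones | 2018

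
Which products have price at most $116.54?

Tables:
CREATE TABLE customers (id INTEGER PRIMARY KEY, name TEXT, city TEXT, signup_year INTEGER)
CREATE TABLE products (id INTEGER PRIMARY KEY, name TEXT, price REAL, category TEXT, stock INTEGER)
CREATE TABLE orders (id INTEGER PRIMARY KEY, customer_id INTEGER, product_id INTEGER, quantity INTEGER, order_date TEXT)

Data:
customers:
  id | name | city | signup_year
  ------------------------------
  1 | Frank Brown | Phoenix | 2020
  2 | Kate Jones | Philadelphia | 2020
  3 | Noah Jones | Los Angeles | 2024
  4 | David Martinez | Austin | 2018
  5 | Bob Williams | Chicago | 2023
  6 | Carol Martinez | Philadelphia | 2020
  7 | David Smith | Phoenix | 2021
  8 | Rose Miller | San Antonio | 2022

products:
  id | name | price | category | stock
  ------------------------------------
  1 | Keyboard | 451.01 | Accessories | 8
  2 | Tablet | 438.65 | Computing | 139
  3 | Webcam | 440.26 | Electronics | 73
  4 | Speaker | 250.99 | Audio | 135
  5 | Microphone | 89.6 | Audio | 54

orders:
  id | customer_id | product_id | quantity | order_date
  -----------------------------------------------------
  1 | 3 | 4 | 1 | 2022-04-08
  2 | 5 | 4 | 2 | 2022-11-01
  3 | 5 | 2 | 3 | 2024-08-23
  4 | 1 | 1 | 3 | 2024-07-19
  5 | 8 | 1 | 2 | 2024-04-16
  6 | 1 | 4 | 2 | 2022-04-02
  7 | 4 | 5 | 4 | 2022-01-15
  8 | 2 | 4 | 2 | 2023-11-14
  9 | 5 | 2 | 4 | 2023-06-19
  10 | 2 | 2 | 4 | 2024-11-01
SELECT name, price FROM products WHERE price <= 116.54

Execution result:
name | price
Microphone | 89.60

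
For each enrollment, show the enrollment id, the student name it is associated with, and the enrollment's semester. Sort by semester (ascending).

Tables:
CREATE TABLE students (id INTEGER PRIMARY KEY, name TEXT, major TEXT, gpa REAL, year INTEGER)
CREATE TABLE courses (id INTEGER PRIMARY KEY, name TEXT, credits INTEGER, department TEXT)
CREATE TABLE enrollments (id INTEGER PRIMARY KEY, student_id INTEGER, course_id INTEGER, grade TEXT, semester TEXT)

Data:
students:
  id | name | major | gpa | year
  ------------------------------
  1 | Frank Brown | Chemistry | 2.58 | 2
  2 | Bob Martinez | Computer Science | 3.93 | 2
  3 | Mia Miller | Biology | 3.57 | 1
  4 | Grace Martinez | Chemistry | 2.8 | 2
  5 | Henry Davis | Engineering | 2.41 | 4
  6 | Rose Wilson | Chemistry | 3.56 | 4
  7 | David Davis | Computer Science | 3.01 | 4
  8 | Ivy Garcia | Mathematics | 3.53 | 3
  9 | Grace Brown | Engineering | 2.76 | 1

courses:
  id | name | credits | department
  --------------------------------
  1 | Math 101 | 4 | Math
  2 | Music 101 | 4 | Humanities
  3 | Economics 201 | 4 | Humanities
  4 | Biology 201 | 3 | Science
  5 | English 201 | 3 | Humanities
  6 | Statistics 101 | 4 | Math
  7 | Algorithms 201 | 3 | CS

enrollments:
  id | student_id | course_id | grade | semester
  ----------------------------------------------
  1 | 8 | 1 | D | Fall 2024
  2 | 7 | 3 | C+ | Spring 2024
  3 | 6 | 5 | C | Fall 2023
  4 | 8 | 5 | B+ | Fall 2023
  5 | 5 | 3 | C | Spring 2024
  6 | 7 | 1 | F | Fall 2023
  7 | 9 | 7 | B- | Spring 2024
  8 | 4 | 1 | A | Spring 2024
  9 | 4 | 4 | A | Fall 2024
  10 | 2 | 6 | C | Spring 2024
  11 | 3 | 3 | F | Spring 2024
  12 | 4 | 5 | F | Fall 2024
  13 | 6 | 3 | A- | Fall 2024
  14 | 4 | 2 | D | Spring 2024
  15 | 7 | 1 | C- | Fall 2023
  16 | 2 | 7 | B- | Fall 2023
SELECT c.id, p.name AS student, c.semester FROM enrollments c JOIN students p ON c.student_id = p.id ORDER BY c.semester ASC

Execution result:
id | student | semester
3 | Rose Wilson | Fall 2023
4 | Ivy Garcia | Fall 2023
6 | David Davis | Fall 2023
15 | David Davis | Fall 2023
16 | Bob Martinez | Fall 2023
1 | Ivy Garcia | Fall 2024
9 | Grace Martinez | Fall 2024
12 | Grace Martinez | Fall 2024
13 | Rose Wilson | Fall 2024
2 | David Davis | Spring 2024
5 | Henry Davis | Spring 2024
7 | Grace Brown | Spring 2024
8 | Grace Martinez | Spring 2024
10 | Bob Martinez | Spring 2024
11 | Mia Miller | Spring 2024
14 | Grace Martinez | Spring 2024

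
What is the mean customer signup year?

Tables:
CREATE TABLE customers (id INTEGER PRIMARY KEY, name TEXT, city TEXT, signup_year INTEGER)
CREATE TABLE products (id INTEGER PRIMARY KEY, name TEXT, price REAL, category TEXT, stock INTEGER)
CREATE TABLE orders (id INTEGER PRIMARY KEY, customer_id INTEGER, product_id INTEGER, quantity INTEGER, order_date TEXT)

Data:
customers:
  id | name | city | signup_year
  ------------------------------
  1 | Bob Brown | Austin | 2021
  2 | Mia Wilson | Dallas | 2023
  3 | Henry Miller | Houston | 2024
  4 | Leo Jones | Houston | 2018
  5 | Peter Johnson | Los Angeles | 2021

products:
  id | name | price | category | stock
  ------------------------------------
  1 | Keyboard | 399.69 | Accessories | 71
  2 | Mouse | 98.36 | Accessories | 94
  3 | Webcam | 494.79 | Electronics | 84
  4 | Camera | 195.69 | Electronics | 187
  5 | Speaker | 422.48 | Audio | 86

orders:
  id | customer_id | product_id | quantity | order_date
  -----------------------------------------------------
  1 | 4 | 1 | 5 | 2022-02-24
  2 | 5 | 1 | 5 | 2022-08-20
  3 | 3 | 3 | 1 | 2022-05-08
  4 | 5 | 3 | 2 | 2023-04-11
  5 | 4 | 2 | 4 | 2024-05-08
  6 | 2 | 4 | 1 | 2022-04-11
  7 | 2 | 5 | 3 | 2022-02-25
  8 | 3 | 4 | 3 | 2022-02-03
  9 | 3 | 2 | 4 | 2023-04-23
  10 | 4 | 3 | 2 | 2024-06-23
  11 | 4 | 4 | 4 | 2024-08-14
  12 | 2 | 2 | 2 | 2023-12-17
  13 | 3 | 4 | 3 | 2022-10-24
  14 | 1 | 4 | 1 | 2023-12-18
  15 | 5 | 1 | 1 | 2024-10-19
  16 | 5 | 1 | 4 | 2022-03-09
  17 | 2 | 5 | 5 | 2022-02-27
SELECT AVG(signup_year) FROM customers

Execution result:
2021.40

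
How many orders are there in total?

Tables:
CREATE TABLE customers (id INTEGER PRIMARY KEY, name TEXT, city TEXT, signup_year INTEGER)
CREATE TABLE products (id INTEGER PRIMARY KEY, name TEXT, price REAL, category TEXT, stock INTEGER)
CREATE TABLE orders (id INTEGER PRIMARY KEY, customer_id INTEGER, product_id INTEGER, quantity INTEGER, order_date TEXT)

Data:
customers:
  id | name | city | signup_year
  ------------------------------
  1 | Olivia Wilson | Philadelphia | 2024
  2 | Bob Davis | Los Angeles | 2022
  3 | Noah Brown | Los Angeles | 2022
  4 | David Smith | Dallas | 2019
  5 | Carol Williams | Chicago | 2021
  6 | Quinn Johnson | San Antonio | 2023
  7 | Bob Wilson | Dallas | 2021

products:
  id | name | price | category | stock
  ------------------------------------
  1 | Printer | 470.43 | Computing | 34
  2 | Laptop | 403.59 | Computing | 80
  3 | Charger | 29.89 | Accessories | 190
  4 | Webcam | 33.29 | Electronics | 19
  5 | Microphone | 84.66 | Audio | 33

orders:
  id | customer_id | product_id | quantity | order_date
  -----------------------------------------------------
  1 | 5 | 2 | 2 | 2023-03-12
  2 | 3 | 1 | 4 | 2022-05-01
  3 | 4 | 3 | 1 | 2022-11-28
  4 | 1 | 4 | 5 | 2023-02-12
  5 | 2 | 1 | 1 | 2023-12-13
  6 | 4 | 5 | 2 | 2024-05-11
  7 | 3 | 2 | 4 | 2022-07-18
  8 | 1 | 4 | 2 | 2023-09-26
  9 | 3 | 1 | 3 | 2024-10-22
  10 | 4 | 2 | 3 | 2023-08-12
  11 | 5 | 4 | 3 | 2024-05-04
SELECT COUNT(*) FROM orders

Execution result:
11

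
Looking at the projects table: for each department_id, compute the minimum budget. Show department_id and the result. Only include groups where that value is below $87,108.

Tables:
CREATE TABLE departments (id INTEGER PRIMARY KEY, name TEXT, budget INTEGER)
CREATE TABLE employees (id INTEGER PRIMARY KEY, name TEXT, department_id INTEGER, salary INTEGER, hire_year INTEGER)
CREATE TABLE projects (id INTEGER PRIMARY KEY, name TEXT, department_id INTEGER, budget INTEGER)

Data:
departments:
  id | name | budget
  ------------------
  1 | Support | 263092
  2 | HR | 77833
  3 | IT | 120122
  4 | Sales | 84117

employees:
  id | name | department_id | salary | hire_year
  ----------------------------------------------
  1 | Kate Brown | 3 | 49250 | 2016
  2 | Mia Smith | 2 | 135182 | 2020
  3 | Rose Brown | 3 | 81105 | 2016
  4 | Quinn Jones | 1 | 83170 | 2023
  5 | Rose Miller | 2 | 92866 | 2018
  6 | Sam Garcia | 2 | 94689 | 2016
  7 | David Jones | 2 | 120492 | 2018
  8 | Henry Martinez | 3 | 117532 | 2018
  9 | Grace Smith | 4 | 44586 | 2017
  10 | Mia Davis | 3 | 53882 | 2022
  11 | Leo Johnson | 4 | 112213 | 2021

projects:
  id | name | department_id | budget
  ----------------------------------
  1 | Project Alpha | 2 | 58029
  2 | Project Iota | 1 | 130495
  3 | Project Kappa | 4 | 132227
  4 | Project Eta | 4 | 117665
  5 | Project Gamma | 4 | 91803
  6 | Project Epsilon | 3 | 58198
SELECT department_id, MIN(budget) AS min_budget FROM projects GROUP BY department_id HAVING MIN(budget) < 87108

Execution result:
department_id | min_budget
2 | 58029
3 | 58198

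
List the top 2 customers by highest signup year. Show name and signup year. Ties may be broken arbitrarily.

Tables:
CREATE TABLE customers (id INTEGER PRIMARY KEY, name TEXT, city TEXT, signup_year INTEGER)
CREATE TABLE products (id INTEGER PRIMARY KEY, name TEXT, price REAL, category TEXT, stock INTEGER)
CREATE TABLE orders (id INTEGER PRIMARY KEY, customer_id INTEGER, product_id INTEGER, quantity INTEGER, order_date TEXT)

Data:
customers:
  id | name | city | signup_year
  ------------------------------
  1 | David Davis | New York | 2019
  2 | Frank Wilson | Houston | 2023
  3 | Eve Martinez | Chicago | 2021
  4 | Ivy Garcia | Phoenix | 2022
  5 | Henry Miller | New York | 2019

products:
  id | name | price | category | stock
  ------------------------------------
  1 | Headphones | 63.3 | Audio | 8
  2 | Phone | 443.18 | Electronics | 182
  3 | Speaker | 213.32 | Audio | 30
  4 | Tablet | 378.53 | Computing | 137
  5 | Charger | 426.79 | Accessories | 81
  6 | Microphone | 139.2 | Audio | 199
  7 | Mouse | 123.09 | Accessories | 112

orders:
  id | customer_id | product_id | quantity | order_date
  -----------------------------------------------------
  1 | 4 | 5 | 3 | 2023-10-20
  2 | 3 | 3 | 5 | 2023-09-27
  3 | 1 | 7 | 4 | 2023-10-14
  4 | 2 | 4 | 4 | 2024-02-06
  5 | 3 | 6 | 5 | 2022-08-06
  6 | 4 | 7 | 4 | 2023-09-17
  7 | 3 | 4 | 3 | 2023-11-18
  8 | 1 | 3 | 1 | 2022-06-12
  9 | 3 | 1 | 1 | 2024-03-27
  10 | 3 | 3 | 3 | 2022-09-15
SELECT name, signup_year FROM customers ORDER BY signup_year DESC LIMIT 2

Execution result:
name | signup_year
Frank Wilson | 2023
Ivy Garcia | 2022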